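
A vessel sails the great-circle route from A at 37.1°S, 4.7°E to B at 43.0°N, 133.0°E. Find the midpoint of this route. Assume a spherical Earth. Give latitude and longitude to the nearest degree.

≈ 7°N, 64°E

From cos δ = sin φ₁ sin φ₂ + cos φ₁ cos φ₂ cos Δλ, the central angle is δ ≈ 2.454 rad (140.6°).
Interpolate at f = 1/2 with slerp weights a = sin((1−f)δ)/sin δ ≈ 1.484, b = sin(fδ)/sin δ ≈ 1.484.
p = a·p₁ + b·p₂ ≈ (0.439, 0.891, 0.117); φ = arcsin(p_z) ≈ 6.71°, λ = atan2(p_y, p_x) ≈ 63.74°.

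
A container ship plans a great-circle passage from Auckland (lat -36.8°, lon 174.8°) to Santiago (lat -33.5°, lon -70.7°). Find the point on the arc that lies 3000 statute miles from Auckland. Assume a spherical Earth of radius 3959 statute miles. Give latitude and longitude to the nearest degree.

≈ lat -52°, lon -126°

The haversine formula gives a central angle δ ≈ 1.517 rad (86.9°) between the endpoints. The total great-circle distance is δ·R ≈ 1.517 × 3959 ≈ 6006 mi, so the target fraction is f = 3000/6006 ≈ 0.500.
Interpolate at f ≈ 0.500 with slerp weights a = sin((1−f)δ)/sin δ ≈ 0.689, b = sin(fδ)/sin δ ≈ 0.688.
p = a·p₁ + b·p₂ ≈ (-0.360, -0.492, -0.793); φ = arcsin(p_z) ≈ -52.45°, λ = atan2(p_y, p_x) ≈ -126.21°.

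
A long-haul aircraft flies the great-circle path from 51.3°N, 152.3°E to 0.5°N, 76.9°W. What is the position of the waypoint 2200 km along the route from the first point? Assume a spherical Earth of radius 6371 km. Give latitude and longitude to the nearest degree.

≈ 59°N, 175°W

Write both endpoints as unit vectors p₁, p₂ with components (cos φ cos λ, cos φ sin λ, sin φ).
The central angle between the endpoints is δ = arccos(p₁·p₂) ≈ 1.984 rad (113.7°). The total great-circle distance is δ·R ≈ 1.984 × 6371 ≈ 12641 km, so the target fraction is f = 2200/12641 ≈ 0.174.
Interpolate at f ≈ 0.174 with slerp weights a = sin((1−f)δ)/sin δ ≈ 1.089, b = sin(fδ)/sin δ ≈ 0.370.
p = a·p₁ + b·p₂ ≈ (-0.519, -0.043, 0.853); φ = arcsin(p_z) ≈ 58.59°, λ = atan2(p_y, p_x) ≈ -175.23°.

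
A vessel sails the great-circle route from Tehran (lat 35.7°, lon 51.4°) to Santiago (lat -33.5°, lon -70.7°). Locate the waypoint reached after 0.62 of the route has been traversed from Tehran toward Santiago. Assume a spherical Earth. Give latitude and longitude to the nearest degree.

≈ lat -8°, lon -24°

Write both endpoints as unit vectors p₁, p₂ with components (cos φ cos λ, cos φ sin λ, sin φ).
The central angle between the endpoints is δ = arccos(p₁·p₂) ≈ 2.321 rad (133.0°).
Interpolate at f = 0.62 with slerp weights a = sin((1−f)δ)/sin δ ≈ 1.056, b = sin(fδ)/sin δ ≈ 1.355.
p = a·p₁ + b·p₂ ≈ (0.908, -0.397, -0.132); φ = arcsin(p_z) ≈ -7.59°, λ = atan2(p_y, p_x) ≈ -23.60°.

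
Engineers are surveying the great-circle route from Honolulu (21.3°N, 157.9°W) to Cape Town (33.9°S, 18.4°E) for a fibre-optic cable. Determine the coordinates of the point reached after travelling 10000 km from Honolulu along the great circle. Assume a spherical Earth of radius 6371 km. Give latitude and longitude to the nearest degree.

≈ 65°S, 124°W

Write both endpoints as unit vectors p₁, p₂ with components (cos φ cos λ, cos φ sin λ, sin φ).
The central angle between the endpoints is δ = arccos(p₁·p₂) ≈ 2.914 rad (167.0°). The total great-circle distance is δ·R ≈ 2.914 × 6371 ≈ 18568 km, so the target fraction is f = 10000/18568 ≈ 0.539.
Interpolate at f ≈ 0.539 with slerp weights a = sin((1−f)δ)/sin δ ≈ 4.327, b = sin(fδ)/sin δ ≈ 4.440.
p = a·p₁ + b·p₂ ≈ (-0.238, -0.353, -0.905); φ = arcsin(p_z) ≈ -64.76°, λ = atan2(p_y, p_x) ≈ -124.00°.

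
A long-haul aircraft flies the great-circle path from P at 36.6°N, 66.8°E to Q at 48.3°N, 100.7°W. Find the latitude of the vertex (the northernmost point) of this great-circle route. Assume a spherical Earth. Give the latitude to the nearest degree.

The great circle lies in the plane with unit normal n̂ = (p₁ × p₂)/|p₁ × p₂|.
Here n̂_z ≈ -0.116; the vertex latitude is φ_max = arccos|n̂_z| ≈ 83.3°.

≈ 83°N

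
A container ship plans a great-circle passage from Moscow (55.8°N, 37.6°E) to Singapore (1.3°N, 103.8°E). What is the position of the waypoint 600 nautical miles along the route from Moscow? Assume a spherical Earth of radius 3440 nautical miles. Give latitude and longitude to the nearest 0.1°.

≈ (51.5°N, 52.8°E)

Write both endpoints as unit vectors p₁, p₂ with components (cos φ cos λ, cos φ sin λ, sin φ).
The central angle between the endpoints is δ = arccos(p₁·p₂) ≈ 1.323 rad (75.8°). The total great-circle distance is δ·R ≈ 1.323 × 3440 ≈ 4550 nmi, so the target fraction is f = 600/4550 ≈ 0.132.
Interpolate at f ≈ 0.132 with slerp weights a = sin((1−f)δ)/sin δ ≈ 0.941, b = sin(fδ)/sin δ ≈ 0.179.
p = a·p₁ + b·p₂ ≈ (0.376, 0.496, 0.782); φ = arcsin(p_z) ≈ 51.47°, λ = atan2(p_y, p_x) ≈ 52.84°.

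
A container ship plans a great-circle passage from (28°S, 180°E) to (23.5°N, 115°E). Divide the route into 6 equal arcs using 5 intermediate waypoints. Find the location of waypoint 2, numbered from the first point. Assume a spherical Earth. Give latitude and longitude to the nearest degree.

≈ (12°S, 157°E)

Write both endpoints as unit vectors p₁, p₂ with components (cos φ cos λ, cos φ sin λ, sin φ).
The central angle between the endpoints is δ = arccos(p₁·p₂) ≈ 1.415 rad (81.1°).
Interpolate at f = 2/6 with slerp weights a = sin((1−f)δ)/sin δ ≈ 0.819, b = sin(fδ)/sin δ ≈ 0.460.
p = a·p₁ + b·p₂ ≈ (-0.902, 0.382, -0.201); φ = arcsin(p_z) ≈ -11.61°, λ = atan2(p_y, p_x) ≈ 157.03°.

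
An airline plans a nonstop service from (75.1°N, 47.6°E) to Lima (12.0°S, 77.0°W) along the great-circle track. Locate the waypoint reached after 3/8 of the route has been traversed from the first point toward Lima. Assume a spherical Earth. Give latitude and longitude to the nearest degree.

Write both endpoints as unit vectors p₁, p₂ with components (cos φ cos λ, cos φ sin λ, sin φ).
The central angle between the endpoints is δ = arccos(p₁·p₂) ≈ 1.922 rad (110.1°).
Interpolate at f = 3/8 with slerp weights a = sin((1−f)δ)/sin δ ≈ 0.993, b = sin(fδ)/sin δ ≈ 0.703.
p = a·p₁ + b·p₂ ≈ (0.327, -0.481, 0.813); φ = arcsin(p_z) ≈ 54.43°, λ = atan2(p_y, p_x) ≈ -55.82°.

≈ (54°N, 56°W)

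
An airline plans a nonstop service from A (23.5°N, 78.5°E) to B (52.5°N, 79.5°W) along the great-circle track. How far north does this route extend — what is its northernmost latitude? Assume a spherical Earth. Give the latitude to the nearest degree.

The great circle lies in the plane with unit normal n̂ = (p₁ × p₂)/|p₁ × p₂|.
Here n̂_z ≈ -0.214; the vertex latitude is φ_max = arccos|n̂_z| ≈ 77.7°.
Check via Clairaut: cos φ_max = |cos φ₁| · sin C = cos(23.5°)·sin(13.5°) ≈ 0.214, again giving ≈ 77.7°.

≈ 78°N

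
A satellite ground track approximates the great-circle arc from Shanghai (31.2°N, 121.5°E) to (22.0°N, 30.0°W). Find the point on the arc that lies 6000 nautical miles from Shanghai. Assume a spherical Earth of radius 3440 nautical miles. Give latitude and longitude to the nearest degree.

≈ (39°N, 18°W)

Convert each endpoint to a unit vector on the sphere (x = cos φ cos λ, y = cos φ sin λ, z = sin φ).
The central angle between the endpoints is δ = arccos(p₁·p₂) ≈ 2.098 rad (120.2°). The total great-circle distance is δ·R ≈ 2.098 × 3440 ≈ 7216 nmi, so the target fraction is f = 6000/7216 ≈ 0.831.
Interpolate at f ≈ 0.831 with slerp weights a = sin((1−f)δ)/sin δ ≈ 0.401, b = sin(fδ)/sin δ ≈ 1.140.
p = a·p₁ + b·p₂ ≈ (0.736, -0.236, 0.634); φ = arcsin(p_z) ≈ 39.38°, λ = atan2(p_y, p_x) ≈ -17.79°.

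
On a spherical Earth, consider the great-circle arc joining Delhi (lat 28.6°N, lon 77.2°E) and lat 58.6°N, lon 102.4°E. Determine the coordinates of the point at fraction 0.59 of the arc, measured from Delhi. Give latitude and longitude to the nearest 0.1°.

≈ lat 47.0°N, lon 88.7°E

The haversine formula gives a central angle δ ≈ 0.605 rad (34.7°) between the endpoints.
Interpolate at f = 0.59 with slerp weights a = sin((1−f)δ)/sin δ ≈ 0.432, b = sin(fδ)/sin δ ≈ 0.614.
p = a·p₁ + b·p₂ ≈ (0.015, 0.682, 0.731); φ = arcsin(p_z) ≈ 46.97°, λ = atan2(p_y, p_x) ≈ 88.72°.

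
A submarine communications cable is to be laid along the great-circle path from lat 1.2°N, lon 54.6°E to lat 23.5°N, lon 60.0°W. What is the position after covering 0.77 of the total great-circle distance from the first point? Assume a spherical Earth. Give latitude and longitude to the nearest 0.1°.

The haversine formula gives a central angle δ ≈ 1.953 rad (111.9°) between the endpoints.
Interpolate at f = 0.77 with slerp weights a = sin((1−f)δ)/sin δ ≈ 0.468, b = sin(fδ)/sin δ ≈ 1.076.
p = a·p₁ + b·p₂ ≈ (0.764, -0.473, 0.439); φ = arcsin(p_z) ≈ 26.02°, λ = atan2(p_y, p_x) ≈ -31.73°.

≈ lat 26.0°N, lon 31.7°W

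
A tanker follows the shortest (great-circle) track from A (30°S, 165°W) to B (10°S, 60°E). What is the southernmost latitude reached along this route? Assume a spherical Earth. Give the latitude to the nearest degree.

≈ 45°S

The great circle lies in the plane with unit normal n̂ = (p₁ × p₂)/|p₁ × p₂|.
Here n̂_z ≈ -0.704; the vertex latitude is φ_max = arccos|n̂_z| ≈ 45.2°.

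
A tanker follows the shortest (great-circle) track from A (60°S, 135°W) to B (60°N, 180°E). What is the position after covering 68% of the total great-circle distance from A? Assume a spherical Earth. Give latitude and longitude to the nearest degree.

≈ (22°N, 163°W)

The haversine formula gives a central angle δ ≈ 2.181 rad (125.0°) between the endpoints.
Interpolate at f = 0.68 with slerp weights a = sin((1−f)δ)/sin δ ≈ 0.784, b = sin(fδ)/sin δ ≈ 1.216.
p = a·p₁ + b·p₂ ≈ (-0.885, -0.277, 0.374); φ = arcsin(p_z) ≈ 21.94°, λ = atan2(p_y, p_x) ≈ -162.61°.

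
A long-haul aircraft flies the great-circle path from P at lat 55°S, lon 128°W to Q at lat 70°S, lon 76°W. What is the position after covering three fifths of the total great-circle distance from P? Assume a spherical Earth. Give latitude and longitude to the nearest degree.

Convert each endpoint to a unit vector on the sphere (x = cos φ cos λ, y = cos φ sin λ, z = sin φ).
The central angle between the endpoints is δ = arccos(p₁·p₂) ≈ 0.472 rad (27.1°).
Interpolate at f = 3/5 with slerp weights a = sin((1−f)δ)/sin δ ≈ 0.413, b = sin(fδ)/sin δ ≈ 0.615.
p = a·p₁ + b·p₂ ≈ (-0.095, -0.391, -0.916); φ = arcsin(p_z) ≈ -66.30°, λ = atan2(p_y, p_x) ≈ -103.66°.

≈ lat 66°S, lon 104°W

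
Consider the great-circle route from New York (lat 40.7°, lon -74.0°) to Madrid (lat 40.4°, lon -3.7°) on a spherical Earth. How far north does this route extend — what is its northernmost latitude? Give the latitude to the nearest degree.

≈ 46°

The great circle lies in the plane with unit normal n̂ = (p₁ × p₂)/|p₁ × p₂|.
Here n̂_z ≈ +0.691; the vertex latitude is φ_max = arccos|n̂_z| ≈ 46.3°.
Check via Clairaut: cos φ_max = |cos φ₁| · sin C = cos(40.7°)·sin(65.7°) ≈ 0.691, again giving ≈ 46.3°.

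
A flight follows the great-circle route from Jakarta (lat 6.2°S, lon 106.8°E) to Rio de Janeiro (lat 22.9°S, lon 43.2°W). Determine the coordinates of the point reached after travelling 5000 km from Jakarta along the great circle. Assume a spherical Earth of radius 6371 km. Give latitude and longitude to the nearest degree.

Write both endpoints as unit vectors p₁, p₂ with components (cos φ cos λ, cos φ sin λ, sin φ).
The central angle between the endpoints is δ = arccos(p₁·p₂) ≈ 2.420 rad (138.7°). The total great-circle distance is δ·R ≈ 2.420 × 6371 ≈ 15421 km, so the target fraction is f = 5000/15421 ≈ 0.324.
Interpolate at f ≈ 0.324 with slerp weights a = sin((1−f)δ)/sin δ ≈ 1.511, b = sin(fδ)/sin δ ≈ 1.070.
p = a·p₁ + b·p₂ ≈ (0.284, 0.764, -0.580); φ = arcsin(p_z) ≈ -35.43°, λ = atan2(p_y, p_x) ≈ 69.57°.

≈ lat 35°S, lon 70°E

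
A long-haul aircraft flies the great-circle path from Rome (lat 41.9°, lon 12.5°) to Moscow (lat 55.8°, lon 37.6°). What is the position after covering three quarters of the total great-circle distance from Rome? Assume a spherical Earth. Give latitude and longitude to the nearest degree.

≈ lat 53°, lon 30°

Convert each endpoint to a unit vector on the sphere (x = cos φ cos λ, y = cos φ sin λ, z = sin φ).
The central angle between the endpoints is δ = arccos(p₁·p₂) ≈ 0.373 rad (21.4°).
Interpolate at f = 3/4 with slerp weights a = sin((1−f)δ)/sin δ ≈ 0.256, b = sin(fδ)/sin δ ≈ 0.758.
p = a·p₁ + b·p₂ ≈ (0.523, 0.301, 0.797); φ = arcsin(p_z) ≈ 52.88°, λ = atan2(p_y, p_x) ≈ 29.92°.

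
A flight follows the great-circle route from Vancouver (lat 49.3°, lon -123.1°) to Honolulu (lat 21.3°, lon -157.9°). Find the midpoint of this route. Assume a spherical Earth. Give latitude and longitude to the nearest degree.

Convert each endpoint to a unit vector on the sphere (x = cos φ cos λ, y = cos φ sin λ, z = sin φ).
The central angle between the endpoints is δ = arccos(p₁·p₂) ≈ 0.685 rad (39.3°).
Interpolate at f = 1/2 with slerp weights a = sin((1−f)δ)/sin δ ≈ 0.531, b = sin(fδ)/sin δ ≈ 0.531.
p = a·p₁ + b·p₂ ≈ (-0.647, -0.476, 0.595); φ = arcsin(p_z) ≈ 36.53°, λ = atan2(p_y, p_x) ≈ -143.67°.

≈ lat 37°, lon -144°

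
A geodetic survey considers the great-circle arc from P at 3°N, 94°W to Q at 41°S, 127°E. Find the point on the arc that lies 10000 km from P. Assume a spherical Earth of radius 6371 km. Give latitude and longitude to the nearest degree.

≈ 52°S, 180°E

Write both endpoints as unit vectors p₁, p₂ with components (cos φ cos λ, cos φ sin λ, sin φ).
The central angle between the endpoints is δ = arccos(p₁·p₂) ≈ 2.218 rad (127.1°). The total great-circle distance is δ·R ≈ 2.218 × 6371 ≈ 14132 km, so the target fraction is f = 10000/14132 ≈ 0.708.
Interpolate at f ≈ 0.708 with slerp weights a = sin((1−f)δ)/sin δ ≈ 0.757, b = sin(fδ)/sin δ ≈ 1.254.
p = a·p₁ + b·p₂ ≈ (-0.622, 0.001, -0.783); φ = arcsin(p_z) ≈ -51.52°, λ = atan2(p_y, p_x) ≈ 179.89°.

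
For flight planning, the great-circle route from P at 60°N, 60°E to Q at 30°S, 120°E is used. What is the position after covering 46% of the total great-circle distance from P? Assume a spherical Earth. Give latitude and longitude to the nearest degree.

Convert each endpoint to a unit vector on the sphere (x = cos φ cos λ, y = cos φ sin λ, z = sin φ).
The central angle between the endpoints is δ = arccos(p₁·p₂) ≈ 1.789 rad (102.5°).
Interpolate at f = 0.46 with slerp weights a = sin((1−f)δ)/sin δ ≈ 0.843, b = sin(fδ)/sin δ ≈ 0.751.
p = a·p₁ + b·p₂ ≈ (-0.115, 0.928, 0.354); φ = arcsin(p_z) ≈ 20.75°, λ = atan2(p_y, p_x) ≈ 97.03°.

≈ 21°N, 97°E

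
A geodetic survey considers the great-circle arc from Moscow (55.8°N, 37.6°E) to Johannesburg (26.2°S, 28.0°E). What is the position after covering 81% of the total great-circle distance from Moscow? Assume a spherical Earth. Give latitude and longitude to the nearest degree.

≈ 11°S, 29°E

The haversine formula gives a central angle δ ≈ 1.438 rad (82.4°) between the endpoints.
Interpolate at f = 0.81 with slerp weights a = sin((1−f)δ)/sin δ ≈ 0.272, b = sin(fδ)/sin δ ≈ 0.927.
p = a·p₁ + b·p₂ ≈ (0.856, 0.484, -0.184); φ = arcsin(p_z) ≈ -10.61°, λ = atan2(p_y, p_x) ≈ 29.49°.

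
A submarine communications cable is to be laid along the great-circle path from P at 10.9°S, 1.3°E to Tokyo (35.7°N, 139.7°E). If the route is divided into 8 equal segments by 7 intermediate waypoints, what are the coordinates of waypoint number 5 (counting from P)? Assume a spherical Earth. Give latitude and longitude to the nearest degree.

≈ 38°N, 75°E

The haversine formula gives a central angle δ ≈ 2.356 rad (135.0°) between the endpoints.
Interpolate at f = 5/8 with slerp weights a = sin((1−f)δ)/sin δ ≈ 1.092, b = sin(fδ)/sin δ ≈ 1.406.
p = a·p₁ + b·p₂ ≈ (0.201, 0.763, 0.614); φ = arcsin(p_z) ≈ 37.89°, λ = atan2(p_y, p_x) ≈ 75.23°.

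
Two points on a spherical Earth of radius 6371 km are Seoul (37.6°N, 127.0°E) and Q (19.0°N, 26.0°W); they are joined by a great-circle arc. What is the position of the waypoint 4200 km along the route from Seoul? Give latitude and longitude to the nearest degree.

≈ (65°N, 82°E)

The haversine formula gives a central angle δ ≈ 2.059 rad (118.0°) between the endpoints. The total great-circle distance is δ·R ≈ 2.059 × 6371 ≈ 13116 km, so the target fraction is f = 4200/13116 ≈ 0.320.
Interpolate at f ≈ 0.320 with slerp weights a = sin((1−f)δ)/sin δ ≈ 1.116, b = sin(fδ)/sin δ ≈ 0.693.
p = a·p₁ + b·p₂ ≈ (0.057, 0.418, 0.906); φ = arcsin(p_z) ≈ 65.02°, λ = atan2(p_y, p_x) ≈ 82.19°.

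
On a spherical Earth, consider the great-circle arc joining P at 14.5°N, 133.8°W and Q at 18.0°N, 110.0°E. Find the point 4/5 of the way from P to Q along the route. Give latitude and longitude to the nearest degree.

Convert each endpoint to a unit vector on the sphere (x = cos φ cos λ, y = cos φ sin λ, z = sin φ).
The central angle between the endpoints is δ = arccos(p₁·p₂) ≈ 1.906 rad (109.2°).
Interpolate at f = 4/5 with slerp weights a = sin((1−f)δ)/sin δ ≈ 0.394, b = sin(fδ)/sin δ ≈ 1.058.
p = a·p₁ + b·p₂ ≈ (-0.608, 0.670, 0.426); φ = arcsin(p_z) ≈ 25.19°, λ = atan2(p_y, p_x) ≈ 132.22°.

≈ 25°N, 132°E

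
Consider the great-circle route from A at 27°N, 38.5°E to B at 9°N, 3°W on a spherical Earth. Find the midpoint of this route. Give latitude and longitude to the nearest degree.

Convert each endpoint to a unit vector on the sphere (x = cos φ cos λ, y = cos φ sin λ, z = sin φ).
The central angle between the endpoints is δ = arccos(p₁·p₂) ≈ 0.752 rad (43.1°).
Interpolate at f = 1/2 with slerp weights a = sin((1−f)δ)/sin δ ≈ 0.538, b = sin(fδ)/sin δ ≈ 0.538.
p = a·p₁ + b·p₂ ≈ (0.905, 0.270, 0.328); φ = arcsin(p_z) ≈ 19.16°, λ = atan2(p_y, p_x) ≈ 16.63°.

≈ 19°N, 17°E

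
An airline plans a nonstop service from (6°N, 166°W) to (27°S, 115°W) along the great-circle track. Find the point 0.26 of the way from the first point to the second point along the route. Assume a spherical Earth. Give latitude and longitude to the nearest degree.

≈ (3°S, 154°W)

Write both endpoints as unit vectors p₁, p₂ with components (cos φ cos λ, cos φ sin λ, sin φ).
The central angle between the endpoints is δ = arccos(p₁·p₂) ≈ 1.035 rad (59.3°).
Interpolate at f = 0.26 with slerp weights a = sin((1−f)δ)/sin δ ≈ 0.806, b = sin(fδ)/sin δ ≈ 0.309.
p = a·p₁ + b·p₂ ≈ (-0.894, -0.444, -0.056); φ = arcsin(p_z) ≈ -3.22°, λ = atan2(p_y, p_x) ≈ -153.62°.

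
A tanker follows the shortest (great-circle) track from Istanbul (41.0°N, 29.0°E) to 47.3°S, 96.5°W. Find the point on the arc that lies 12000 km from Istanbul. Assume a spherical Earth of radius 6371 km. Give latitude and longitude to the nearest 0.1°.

Convert each endpoint to a unit vector on the sphere (x = cos φ cos λ, y = cos φ sin λ, z = sin φ).
The central angle between the endpoints is δ = arccos(p₁·p₂) ≈ 2.464 rad (141.2°). The total great-circle distance is δ·R ≈ 2.464 × 6371 ≈ 15701 km, so the target fraction is f = 12000/15701 ≈ 0.764.
Interpolate at f ≈ 0.764 with slerp weights a = sin((1−f)δ)/sin δ ≈ 0.876, b = sin(fδ)/sin δ ≈ 1.519.
p = a·p₁ + b·p₂ ≈ (0.462, -0.703, -0.541); φ = arcsin(p_z) ≈ -32.78°, λ = atan2(p_y, p_x) ≈ -56.70°.

≈ 32.8°S, 56.7°W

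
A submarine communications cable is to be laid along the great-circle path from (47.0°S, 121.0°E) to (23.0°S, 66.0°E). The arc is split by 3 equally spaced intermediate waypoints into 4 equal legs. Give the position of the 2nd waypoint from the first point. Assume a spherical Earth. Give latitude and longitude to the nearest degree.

The haversine formula gives a central angle δ ≈ 0.869 rad (49.8°) between the endpoints.
Interpolate at f = 2/4 with slerp weights a = sin((1−f)δ)/sin δ ≈ 0.551, b = sin(fδ)/sin δ ≈ 0.551.
p = a·p₁ + b·p₂ ≈ (0.013, 0.786, -0.618); φ = arcsin(p_z) ≈ -38.20°, λ = atan2(p_y, p_x) ≈ 89.07°.

≈ (38°S, 89°E)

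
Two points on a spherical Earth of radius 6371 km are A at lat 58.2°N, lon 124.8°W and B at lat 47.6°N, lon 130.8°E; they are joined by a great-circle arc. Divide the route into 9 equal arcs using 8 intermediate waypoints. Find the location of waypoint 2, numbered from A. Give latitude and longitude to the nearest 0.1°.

≈ lat 64.5°N, lon 148.2°W

Convert each endpoint to a unit vector on the sphere (x = cos φ cos λ, y = cos φ sin λ, z = sin φ).
The central angle between the endpoints is δ = arccos(p₁·p₂) ≈ 1.001 rad (57.4°).
Interpolate at f = 2/9 with slerp weights a = sin((1−f)δ)/sin δ ≈ 0.834, b = sin(fδ)/sin δ ≈ 0.262.
p = a·p₁ + b·p₂ ≈ (-0.366, -0.227, 0.902); φ = arcsin(p_z) ≈ 64.47°, λ = atan2(p_y, p_x) ≈ -148.20°.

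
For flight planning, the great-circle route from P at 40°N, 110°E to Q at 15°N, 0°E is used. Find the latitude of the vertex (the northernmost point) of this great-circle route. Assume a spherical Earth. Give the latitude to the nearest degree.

≈ 46°N

The great circle lies in the plane with unit normal n̂ = (p₁ × p₂)/|p₁ × p₂|.
Here n̂_z ≈ -0.698; the vertex latitude is φ_max = arccos|n̂_z| ≈ 45.7°.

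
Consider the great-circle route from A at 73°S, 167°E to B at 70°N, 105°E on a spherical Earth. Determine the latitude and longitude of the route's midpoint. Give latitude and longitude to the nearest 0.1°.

≈ 1.7°S, 133.3°E

Write both endpoints as unit vectors p₁, p₂ with components (cos φ cos λ, cos φ sin λ, sin φ).
The central angle between the endpoints is δ = arccos(p₁·p₂) ≈ 2.590 rad (148.4°).
Interpolate at f = 1/2 with slerp weights a = sin((1−f)δ)/sin δ ≈ 1.836, b = sin(fδ)/sin δ ≈ 1.836.
p = a·p₁ + b·p₂ ≈ (-0.686, 0.727, -0.031); φ = arcsin(p_z) ≈ -1.75°, λ = atan2(p_y, p_x) ≈ 133.31°.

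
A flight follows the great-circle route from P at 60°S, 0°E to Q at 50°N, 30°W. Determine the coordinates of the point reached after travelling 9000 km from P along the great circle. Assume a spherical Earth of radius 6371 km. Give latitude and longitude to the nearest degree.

≈ 19°N, 21°W

Convert each endpoint to a unit vector on the sphere (x = cos φ cos λ, y = cos φ sin λ, z = sin φ).
The central angle between the endpoints is δ = arccos(p₁·p₂) ≈ 1.966 rad (112.6°). The total great-circle distance is δ·R ≈ 1.966 × 6371 ≈ 12526 km, so the target fraction is f = 9000/12526 ≈ 0.719.
Interpolate at f ≈ 0.719 with slerp weights a = sin((1−f)δ)/sin δ ≈ 0.570, b = sin(fδ)/sin δ ≈ 1.070.
p = a·p₁ + b·p₂ ≈ (0.880, -0.344, 0.326); φ = arcsin(p_z) ≈ 19.05°, λ = atan2(p_y, p_x) ≈ -21.34°.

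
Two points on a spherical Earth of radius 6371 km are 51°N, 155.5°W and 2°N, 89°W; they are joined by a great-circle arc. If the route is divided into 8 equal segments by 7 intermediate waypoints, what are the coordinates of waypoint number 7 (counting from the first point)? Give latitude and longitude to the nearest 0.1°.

From cos δ = sin φ₁ sin φ₂ + cos φ₁ cos φ₂ cos Δλ, the central angle is δ ≈ 1.289 rad (73.9°).
Interpolate at f = 7/8 with slerp weights a = sin((1−f)δ)/sin δ ≈ 0.167, b = sin(fδ)/sin δ ≈ 0.941.
p = a·p₁ + b·p₂ ≈ (-0.079, -0.983, 0.163); φ = arcsin(p_z) ≈ 9.36°, λ = atan2(p_y, p_x) ≈ -94.61°.

≈ 9.4°N, 94.6°W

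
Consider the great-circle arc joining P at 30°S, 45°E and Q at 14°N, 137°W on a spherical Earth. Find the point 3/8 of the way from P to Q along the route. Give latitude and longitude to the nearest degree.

≈ 84°S, 147°E

Convert each endpoint to a unit vector on the sphere (x = cos φ cos λ, y = cos φ sin λ, z = sin φ).
The central angle between the endpoints is δ = arccos(p₁·p₂) ≈ 2.860 rad (163.9°).
Interpolate at f = 3/8 with slerp weights a = sin((1−f)δ)/sin δ ≈ 3.520, b = sin(fδ)/sin δ ≈ 3.167.
p = a·p₁ + b·p₂ ≈ (-0.092, 0.060, -0.994); φ = arcsin(p_z) ≈ -83.71°, λ = atan2(p_y, p_x) ≈ 146.70°.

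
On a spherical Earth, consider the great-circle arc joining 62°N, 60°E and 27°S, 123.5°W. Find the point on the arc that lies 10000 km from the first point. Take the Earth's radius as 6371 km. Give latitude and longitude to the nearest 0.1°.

≈ 27.9°N, 126.1°W

The haversine formula gives a central angle δ ≈ 2.529 rad (144.9°) between the endpoints. The total great-circle distance is δ·R ≈ 2.529 × 6371 ≈ 16115 km, so the target fraction is f = 10000/16115 ≈ 0.621.
Interpolate at f ≈ 0.621 with slerp weights a = sin((1−f)δ)/sin δ ≈ 1.425, b = sin(fδ)/sin δ ≈ 1.740.
p = a·p₁ + b·p₂ ≈ (-0.521, -0.713, 0.468); φ = arcsin(p_z) ≈ 27.93°, λ = atan2(p_y, p_x) ≈ -126.15°.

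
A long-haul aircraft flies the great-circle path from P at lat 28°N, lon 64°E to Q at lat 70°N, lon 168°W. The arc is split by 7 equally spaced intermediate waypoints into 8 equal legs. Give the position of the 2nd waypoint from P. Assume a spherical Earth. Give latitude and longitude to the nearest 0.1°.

≈ lat 45.9°N, lon 71.4°E

Convert each endpoint to a unit vector on the sphere (x = cos φ cos λ, y = cos φ sin λ, z = sin φ).
The central angle between the endpoints is δ = arccos(p₁·p₂) ≈ 1.313 rad (75.2°).
Interpolate at f = 2/8 with slerp weights a = sin((1−f)δ)/sin δ ≈ 0.862, b = sin(fδ)/sin δ ≈ 0.333.
p = a·p₁ + b·p₂ ≈ (0.222, 0.660, 0.718); φ = arcsin(p_z) ≈ 45.87°, λ = atan2(p_y, p_x) ≈ 71.41°.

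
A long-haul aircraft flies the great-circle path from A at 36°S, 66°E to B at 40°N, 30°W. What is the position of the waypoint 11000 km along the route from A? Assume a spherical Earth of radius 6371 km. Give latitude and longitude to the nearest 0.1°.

≈ 30.8°N, 11.8°W

Convert each endpoint to a unit vector on the sphere (x = cos φ cos λ, y = cos φ sin λ, z = sin φ).
The central angle between the endpoints is δ = arccos(p₁·p₂) ≈ 2.029 rad (116.3°). The total great-circle distance is δ·R ≈ 2.029 × 6371 ≈ 12929 km, so the target fraction is f = 11000/12929 ≈ 0.851.
Interpolate at f ≈ 0.851 with slerp weights a = sin((1−f)δ)/sin δ ≈ 0.332, b = sin(fδ)/sin δ ≈ 1.102.
p = a·p₁ + b·p₂ ≈ (0.840, -0.176, 0.513); φ = arcsin(p_z) ≈ 30.85°, λ = atan2(p_y, p_x) ≈ -11.85°.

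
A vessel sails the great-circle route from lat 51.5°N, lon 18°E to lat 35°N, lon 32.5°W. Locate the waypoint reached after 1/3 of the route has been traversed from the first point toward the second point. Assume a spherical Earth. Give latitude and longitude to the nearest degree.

Write both endpoints as unit vectors p₁, p₂ with components (cos φ cos λ, cos φ sin λ, sin φ).
The central angle between the endpoints is δ = arccos(p₁·p₂) ≈ 0.687 rad (39.4°).
Interpolate at f = 1/3 with slerp weights a = sin((1−f)δ)/sin δ ≈ 0.697, b = sin(fδ)/sin δ ≈ 0.358.
p = a·p₁ + b·p₂ ≈ (0.660, -0.023, 0.751); φ = arcsin(p_z) ≈ 48.67°, λ = atan2(p_y, p_x) ≈ -2.03°.

≈ lat 49°N, lon 2°W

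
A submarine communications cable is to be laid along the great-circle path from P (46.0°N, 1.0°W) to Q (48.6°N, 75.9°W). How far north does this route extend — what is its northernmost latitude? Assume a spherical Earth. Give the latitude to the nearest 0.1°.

The great circle lies in the plane with unit normal n̂ = (p₁ × p₂)/|p₁ × p₂|.
Here n̂_z ≈ -0.590; the vertex latitude is φ_max = arccos|n̂_z| ≈ 53.9°.
Check via Clairaut: cos φ_max = |cos φ₁| · sin C = cos(46.0°)·sin(58.1°) ≈ 0.590, again giving ≈ 53.9°.

≈ 53.9°N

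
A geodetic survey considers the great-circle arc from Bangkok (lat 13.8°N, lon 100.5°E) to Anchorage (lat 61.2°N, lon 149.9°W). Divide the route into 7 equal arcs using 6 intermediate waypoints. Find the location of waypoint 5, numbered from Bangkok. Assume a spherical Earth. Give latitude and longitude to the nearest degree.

Write both endpoints as unit vectors p₁, p₂ with components (cos φ cos λ, cos φ sin λ, sin φ).
The central angle between the endpoints is δ = arccos(p₁·p₂) ≈ 1.519 rad (87.0°).
Interpolate at f = 5/7 with slerp weights a = sin((1−f)δ)/sin δ ≈ 0.421, b = sin(fδ)/sin δ ≈ 0.885.
p = a·p₁ + b·p₂ ≈ (-0.444, 0.188, 0.876); φ = arcsin(p_z) ≈ 61.20°, λ = atan2(p_y, p_x) ≈ 157.02°.

≈ lat 61°N, lon 157°E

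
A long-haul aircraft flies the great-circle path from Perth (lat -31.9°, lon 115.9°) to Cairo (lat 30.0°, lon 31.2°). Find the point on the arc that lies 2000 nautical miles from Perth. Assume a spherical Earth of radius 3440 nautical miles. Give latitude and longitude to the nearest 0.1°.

Convert each endpoint to a unit vector on the sphere (x = cos φ cos λ, y = cos φ sin λ, z = sin φ).
The central angle between the endpoints is δ = arccos(p₁·p₂) ≈ 1.768 rad (101.3°). The total great-circle distance is δ·R ≈ 1.768 × 3440 ≈ 6083 nmi, so the target fraction is f = 2000/6083 ≈ 0.329.
Interpolate at f ≈ 0.329 with slerp weights a = sin((1−f)δ)/sin δ ≈ 0.946, b = sin(fδ)/sin δ ≈ 0.560.
p = a·p₁ + b·p₂ ≈ (0.064, 0.973, -0.220); φ = arcsin(p_z) ≈ -12.69°, λ = atan2(p_y, p_x) ≈ 86.23°.

≈ lat -12.7°, lon 86.2°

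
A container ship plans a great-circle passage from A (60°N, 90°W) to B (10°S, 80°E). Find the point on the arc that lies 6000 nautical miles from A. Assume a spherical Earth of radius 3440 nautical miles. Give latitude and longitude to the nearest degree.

≈ (19°N, 77°E)

Write both endpoints as unit vectors p₁, p₂ with components (cos φ cos λ, cos φ sin λ, sin φ).
The central angle between the endpoints is δ = arccos(p₁·p₂) ≈ 2.259 rad (129.4°). The total great-circle distance is δ·R ≈ 2.259 × 3440 ≈ 7772 nmi, so the target fraction is f = 6000/7772 ≈ 0.772.
Interpolate at f ≈ 0.772 with slerp weights a = sin((1−f)δ)/sin δ ≈ 0.638, b = sin(fδ)/sin δ ≈ 1.275.
p = a·p₁ + b·p₂ ≈ (0.218, 0.918, 0.331); φ = arcsin(p_z) ≈ 19.32°, λ = atan2(p_y, p_x) ≈ 76.64°.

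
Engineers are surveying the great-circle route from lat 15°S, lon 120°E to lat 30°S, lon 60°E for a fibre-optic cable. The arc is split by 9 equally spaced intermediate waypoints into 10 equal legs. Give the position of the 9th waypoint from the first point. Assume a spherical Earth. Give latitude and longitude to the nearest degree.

The haversine formula gives a central angle δ ≈ 0.991 rad (56.8°) between the endpoints.
Interpolate at f = 9/10 with slerp weights a = sin((1−f)δ)/sin δ ≈ 0.118, b = sin(fδ)/sin δ ≈ 0.930.
p = a·p₁ + b·p₂ ≈ (0.346, 0.797, -0.496); φ = arcsin(p_z) ≈ -29.72°, λ = atan2(p_y, p_x) ≈ 66.54°.

≈ lat 30°S, lon 67°E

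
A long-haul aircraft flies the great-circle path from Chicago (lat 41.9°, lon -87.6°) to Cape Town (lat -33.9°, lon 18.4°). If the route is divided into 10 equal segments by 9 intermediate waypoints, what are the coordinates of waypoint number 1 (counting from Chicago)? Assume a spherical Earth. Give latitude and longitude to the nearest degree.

≈ lat 37°, lon -73°

Convert each endpoint to a unit vector on the sphere (x = cos φ cos λ, y = cos φ sin λ, z = sin φ).
The central angle between the endpoints is δ = arccos(p₁·p₂) ≈ 2.145 rad (122.9°).
Interpolate at f = 1/10 with slerp weights a = sin((1−f)δ)/sin δ ≈ 1.115, b = sin(fδ)/sin δ ≈ 0.253.
p = a·p₁ + b·p₂ ≈ (0.234, -0.763, 0.603); φ = arcsin(p_z) ≈ 37.09°, λ = atan2(p_y, p_x) ≈ -72.92°.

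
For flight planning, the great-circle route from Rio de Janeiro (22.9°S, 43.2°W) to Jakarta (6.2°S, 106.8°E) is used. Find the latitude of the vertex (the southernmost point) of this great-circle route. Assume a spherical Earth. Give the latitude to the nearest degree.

≈ 46°S

The great circle lies in the plane with unit normal n̂ = (p₁ × p₂)/|p₁ × p₂|.
Here n̂_z ≈ +0.694; the vertex latitude is φ_max = arccos|n̂_z| ≈ 46.1°.
Check via Clairaut: cos φ_max = |cos φ₁| · sin C = cos(22.9°)·sin(131.2°) ≈ 0.694, again giving ≈ 46.1°.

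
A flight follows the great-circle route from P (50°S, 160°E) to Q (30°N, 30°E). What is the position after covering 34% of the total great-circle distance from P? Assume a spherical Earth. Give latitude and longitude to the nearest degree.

≈ (37°S, 96°E)

Write both endpoints as unit vectors p₁, p₂ with components (cos φ cos λ, cos φ sin λ, sin φ).
The central angle between the endpoints is δ = arccos(p₁·p₂) ≈ 2.405 rad (137.8°).
Interpolate at f = 0.34 with slerp weights a = sin((1−f)δ)/sin δ ≈ 1.489, b = sin(fδ)/sin δ ≈ 1.086.
p = a·p₁ + b·p₂ ≈ (-0.084, 0.798, -0.597); φ = arcsin(p_z) ≈ -36.67°, λ = atan2(p_y, p_x) ≈ 96.05°.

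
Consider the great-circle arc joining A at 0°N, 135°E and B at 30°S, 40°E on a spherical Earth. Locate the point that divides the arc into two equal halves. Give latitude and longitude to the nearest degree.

≈ 22°S, 92°E

Write both endpoints as unit vectors p₁, p₂ with components (cos φ cos λ, cos φ sin λ, sin φ).
The central angle between the endpoints is δ = arccos(p₁·p₂) ≈ 1.646 rad (94.3°).
Interpolate at f = 1/2 with slerp weights a = sin((1−f)δ)/sin δ ≈ 0.735, b = sin(fδ)/sin δ ≈ 0.735.
p = a·p₁ + b·p₂ ≈ (-0.032, 0.929, -0.368); φ = arcsin(p_z) ≈ -21.57°, λ = atan2(p_y, p_x) ≈ 91.98°.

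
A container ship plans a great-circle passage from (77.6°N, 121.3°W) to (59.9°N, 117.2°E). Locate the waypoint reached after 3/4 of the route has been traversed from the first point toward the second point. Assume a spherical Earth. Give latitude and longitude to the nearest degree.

≈ (69°N, 125°E)

Convert each endpoint to a unit vector on the sphere (x = cos φ cos λ, y = cos φ sin λ, z = sin φ).
The central angle between the endpoints is δ = arccos(p₁·p₂) ≈ 0.662 rad (37.9°).
Interpolate at f = 3/4 with slerp weights a = sin((1−f)δ)/sin δ ≈ 0.268, b = sin(fδ)/sin δ ≈ 0.775.
p = a·p₁ + b·p₂ ≈ (-0.208, 0.296, 0.932); φ = arcsin(p_z) ≈ 68.78°, λ = atan2(p_y, p_x) ≈ 124.99°.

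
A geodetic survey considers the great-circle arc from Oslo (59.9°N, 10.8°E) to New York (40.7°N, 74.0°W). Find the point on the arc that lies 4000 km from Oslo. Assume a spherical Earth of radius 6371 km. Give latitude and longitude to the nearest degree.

Write both endpoints as unit vectors p₁, p₂ with components (cos φ cos λ, cos φ sin λ, sin φ).
The central angle between the endpoints is δ = arccos(p₁·p₂) ≈ 0.929 rad (53.2°). The total great-circle distance is δ·R ≈ 0.929 × 6371 ≈ 5919 km, so the target fraction is f = 4000/5919 ≈ 0.676.
Interpolate at f ≈ 0.676 with slerp weights a = sin((1−f)δ)/sin δ ≈ 0.370, b = sin(fδ)/sin δ ≈ 0.733.
p = a·p₁ + b·p₂ ≈ (0.336, -0.500, 0.799); φ = arcsin(p_z) ≈ 52.99°, λ = atan2(p_y, p_x) ≈ -56.10°.

≈ 53°N, 56°W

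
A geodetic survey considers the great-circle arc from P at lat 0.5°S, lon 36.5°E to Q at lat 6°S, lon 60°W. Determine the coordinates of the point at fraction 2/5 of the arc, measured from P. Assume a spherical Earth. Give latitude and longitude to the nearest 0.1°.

The haversine formula gives a central angle δ ≈ 1.683 rad (96.4°) between the endpoints.
Interpolate at f = 2/5 with slerp weights a = sin((1−f)δ)/sin δ ≈ 0.852, b = sin(fδ)/sin δ ≈ 0.627.
p = a·p₁ + b·p₂ ≈ (0.997, -0.034, -0.073); φ = arcsin(p_z) ≈ -4.19°, λ = atan2(p_y, p_x) ≈ -1.93°.

≈ lat 4.2°S, lon 1.9°W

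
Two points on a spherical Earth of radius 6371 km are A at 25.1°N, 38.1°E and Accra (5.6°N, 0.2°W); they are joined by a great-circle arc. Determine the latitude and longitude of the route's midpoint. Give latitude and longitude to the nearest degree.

≈ 16°N, 18°E

The haversine formula gives a central angle δ ≈ 0.725 rad (41.5°) between the endpoints.
Interpolate at f = 1/2 with slerp weights a = sin((1−f)δ)/sin δ ≈ 0.535, b = sin(fδ)/sin δ ≈ 0.535.
p = a·p₁ + b·p₂ ≈ (0.913, 0.297, 0.279); φ = arcsin(p_z) ≈ 16.20°, λ = atan2(p_y, p_x) ≈ 18.01°.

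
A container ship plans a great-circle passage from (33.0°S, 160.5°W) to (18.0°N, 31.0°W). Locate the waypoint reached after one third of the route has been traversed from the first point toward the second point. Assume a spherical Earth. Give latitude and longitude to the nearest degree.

≈ (27°S, 110°W)

From cos δ = sin φ₁ sin φ₂ + cos φ₁ cos φ₂ cos Δλ, the central angle is δ ≈ 2.313 rad (132.5°).
Interpolate at f = 1/3 with slerp weights a = sin((1−f)δ)/sin δ ≈ 1.356, b = sin(fδ)/sin δ ≈ 0.945.
p = a·p₁ + b·p₂ ≈ (-0.301, -0.843, -0.446); φ = arcsin(p_z) ≈ -26.51°, λ = atan2(p_y, p_x) ≈ -109.69°.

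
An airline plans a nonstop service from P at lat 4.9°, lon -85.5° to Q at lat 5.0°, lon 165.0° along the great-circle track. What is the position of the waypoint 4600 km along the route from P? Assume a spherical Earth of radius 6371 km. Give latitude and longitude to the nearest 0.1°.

From cos δ = sin φ₁ sin φ₂ + cos φ₁ cos φ₂ cos Δλ, the central angle is δ ≈ 1.901 rad (108.9°). The total great-circle distance is δ·R ≈ 1.901 × 6371 ≈ 12109 km, so the target fraction is f = 4600/12109 ≈ 0.380.
Interpolate at f ≈ 0.380 with slerp weights a = sin((1−f)δ)/sin δ ≈ 0.977, b = sin(fδ)/sin δ ≈ 0.699.
p = a·p₁ + b·p₂ ≈ (-0.596, -0.790, 0.144); φ = arcsin(p_z) ≈ 8.30°, λ = atan2(p_y, p_x) ≈ -127.02°.

≈ lat 8.3°, lon -127.0°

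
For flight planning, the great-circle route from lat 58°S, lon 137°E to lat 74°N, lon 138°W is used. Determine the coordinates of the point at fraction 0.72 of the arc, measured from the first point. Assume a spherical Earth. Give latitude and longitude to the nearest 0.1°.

From cos δ = sin φ₁ sin φ₂ + cos φ₁ cos φ₂ cos Δλ, the central angle is δ ≈ 2.502 rad (143.4°).
Interpolate at f = 0.72 with slerp weights a = sin((1−f)δ)/sin δ ≈ 1.080, b = sin(fδ)/sin δ ≈ 1.631.
p = a·p₁ + b·p₂ ≈ (-0.753, 0.090, 0.652); φ = arcsin(p_z) ≈ 40.69°, λ = atan2(p_y, p_x) ≈ 173.22°.

≈ lat 40.7°N, lon 173.2°E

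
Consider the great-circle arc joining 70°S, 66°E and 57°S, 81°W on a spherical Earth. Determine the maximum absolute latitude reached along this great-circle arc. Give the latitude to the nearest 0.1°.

≈ 82.5°S

The great circle lies in the plane with unit normal n̂ = (p₁ × p₂)/|p₁ × p₂|.
Here n̂_z ≈ -0.131; the vertex latitude is φ_max = arccos|n̂_z| ≈ 82.5°.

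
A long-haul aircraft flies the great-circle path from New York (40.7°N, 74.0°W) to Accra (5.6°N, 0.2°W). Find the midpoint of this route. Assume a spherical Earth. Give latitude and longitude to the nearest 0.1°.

≈ (28.0°N, 31.3°W)

From cos δ = sin φ₁ sin φ₂ + cos φ₁ cos φ₂ cos Δλ, the central angle is δ ≈ 1.293 rad (74.1°).
Interpolate at f = 1/2 with slerp weights a = sin((1−f)δ)/sin δ ≈ 0.626, b = sin(fδ)/sin δ ≈ 0.626.
p = a·p₁ + b·p₂ ≈ (0.754, -0.459, 0.470); φ = arcsin(p_z) ≈ 28.01°, λ = atan2(p_y, p_x) ≈ -31.30°.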